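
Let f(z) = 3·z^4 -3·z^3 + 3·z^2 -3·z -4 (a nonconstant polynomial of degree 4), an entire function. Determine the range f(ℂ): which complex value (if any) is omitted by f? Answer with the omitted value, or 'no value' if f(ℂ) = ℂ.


Little Picard bounds the complement of f(ℂ) to at most one point.
For every w ∈ ℂ, the equation p(z) − w = 0 is a nonconstant polynomial in z and hence has at least one root by the fundamental theorem of algebra. So p is surjective onto ℂ, omitting no value.

Omitted value: no value.


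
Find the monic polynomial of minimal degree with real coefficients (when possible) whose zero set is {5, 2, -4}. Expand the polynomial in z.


The polynomial is p(z) = ∏_{α ∈ S} (z − α), where S = {5, 2, -4}.
Expanding the product yields: p(z) = z^3 -3·z^2 -18·z + 40.
The resulting polynomial has degree 3 and real coefficients as required.

p(z) = z^3 -3·z^2 -18·z + 40.


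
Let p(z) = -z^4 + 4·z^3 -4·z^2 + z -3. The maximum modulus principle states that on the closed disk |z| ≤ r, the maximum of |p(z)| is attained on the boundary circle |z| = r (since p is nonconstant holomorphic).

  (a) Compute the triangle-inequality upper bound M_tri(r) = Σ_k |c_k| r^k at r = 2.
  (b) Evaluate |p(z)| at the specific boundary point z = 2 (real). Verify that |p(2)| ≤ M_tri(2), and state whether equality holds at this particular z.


Coefficients: c_0 = -3, c_1 = 1, c_2 = -4, c_3 = 4, c_4 = -1. Radius r = 2.
Part (a). Triangle bound: M_tri(r) = Σ_k |c_k| r^k
  = |-3|·2^0 + |1|·2^1 + |-4|·2^2 + |4|·2^3 + |-1|·2^4
  = 3 + 2 + 16 + 32 + 16 = 69.
This bounds M(r) := max_{|z|=r} |p(z)| from above; equality holds iff all terms c_k z^k can be made to align in phase at a single z on |z|=r.
Part (b). At z = 2 (real, on the circle |z| = r):
  p(2) = (-3)·2^0 + (1)·2^1 + (-4)·2^2 + (4)·2^3 + (-1)·2^4 = -1.
  |p(2)| = 1.
Check: |p(2)| = 1 ≤ 69 = M_tri(2). ✓ Equality does not hold at z = 2 (the coefficients have mixed signs, so the terms do not all align in phase there).

M_tri(2) = 69; |p(2)| = 1; equality at z=2: no.


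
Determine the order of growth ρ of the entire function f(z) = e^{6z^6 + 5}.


|e^{6z^6 + 5}| = e^{Re(6·z^6) + 5} ≤ e^{6|z|^6 + 5} = e^{6r^6 + 5} on |z| = r, so ρ ≤ 6. Choosing z on |z|=r so that 6·z^6 is real positive (always possible by picking arg z appropriately) gives |f(z)| = e^{6r^6 + 5}, matching the bound. The additive constant 5 does not affect log log M(r) ~ 6·log r. Hence ρ = 6.
Therefore ρ = 6.

Order ρ = 6.


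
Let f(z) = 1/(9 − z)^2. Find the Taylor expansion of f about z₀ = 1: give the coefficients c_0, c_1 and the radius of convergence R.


Let w = z − z₀, so z = z₀ + w.
Then 9 − z = 9 − (z₀ + w) = (9 − z₀) − w = 8 − w.
f(z) = 1/(8 − w)^2 = (1/(8)^2) · (1 − w/(8))^{−2}.
By the binomial series (1−u)^{−2} = Σ_{n≥0} C(n+1, 1) u^n for |u|<1, with u = w/(8):
  c_n = C(n+1, 1) / (8)^(n+2).
  c_0 = 1/(8)^2 = 1/64.
  c_1 = 2/(8)^3 = 1/256.
The series is valid for |w/d| < 1, i.e. |z − z₀| < |d|.
Radius of convergence: R = |9 − z₀| = |8| = 8 (distance from z₀ to the singularity z = 9).

c_0 = 1/64, c_1 = 1/256; R = 8.


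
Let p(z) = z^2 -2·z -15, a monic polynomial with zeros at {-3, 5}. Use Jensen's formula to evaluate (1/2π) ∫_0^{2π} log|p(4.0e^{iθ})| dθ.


Zeros: -3, 5; r = 4.0.
Inside |z| < r: -3. Outside (|z| ≥ r): 5.
p(0) = -15, so log|p(0)| = log(15) = 2.7081.
Apply Jensen: I(r) = log|p(0)| + Σ_k log(r/|z_k|), summed over zeros inside |z| < r.
  log(r/|z_k|) for z_k = -3: log(4.0/3) = 0.2877
  Outside zeros (5) contribute nothing to the Jensen sum.
Sum over inside zeros: 0.2877.
I(r) = log|p(0)| + (inside sum) = 2.7081 + 0.2877 = 2.9957.
Note: since some zeros are outside |z| ≤ r, the simplified n·log(r) form does NOT apply — only the inside zeros contribute.

I(r) ≈ 2.9957.


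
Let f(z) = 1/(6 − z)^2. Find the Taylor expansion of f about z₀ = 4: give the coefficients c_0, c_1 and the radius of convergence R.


Let w = z − z₀, so z = z₀ + w.
Then 6 − z = 6 − (z₀ + w) = (6 − z₀) − w = 2 − w.
f(z) = 1/(2 − w)^2 = (1/(2)^2) · (1 − w/(2))^{−2}.
By the binomial series (1−u)^{−2} = Σ_{n≥0} C(n+1, 1) u^n for |u|<1, with u = w/(2):
  c_n = C(n+1, 1) / (2)^(n+2).
  c_0 = 1/(2)^2 = 1/4.
  c_1 = 2/(2)^3 = 1/4.
The series is valid for |w/d| < 1, i.e. |z − z₀| < |d|.
Radius of convergence: R = |6 − z₀| = |2| = 2 (distance from z₀ to the singularity z = 6).

c_0 = 1/4, c_1 = 1/4; R = 2.


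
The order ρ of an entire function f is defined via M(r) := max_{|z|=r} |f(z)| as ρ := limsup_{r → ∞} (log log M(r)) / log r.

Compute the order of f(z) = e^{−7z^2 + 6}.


|e^{−7z^2 + 6}| = e^{Re(-7·z^2) + 6} ≤ e^{7|z|^2 + 6} = e^{7r^2 + 6} on |z| = r, so ρ ≤ 2. Choosing z on |z|=r so that -7·z^2 is real positive (always possible by picking arg z appropriately) gives |f(z)| = e^{7r^2 + 6}, matching the bound. The additive constant 6 does not affect log log M(r) ~ 2·log r. Hence ρ = 2.
Therefore ρ = 2.

Order ρ = 2.


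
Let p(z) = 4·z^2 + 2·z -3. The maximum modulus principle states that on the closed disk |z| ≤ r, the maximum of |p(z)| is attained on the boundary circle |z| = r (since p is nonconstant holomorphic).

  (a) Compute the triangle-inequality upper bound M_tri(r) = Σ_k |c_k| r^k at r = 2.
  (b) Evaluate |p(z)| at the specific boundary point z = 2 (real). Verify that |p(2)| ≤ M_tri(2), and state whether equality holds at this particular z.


Coefficients: c_0 = -3, c_1 = 2, c_2 = 4. Radius r = 2.
Part (a). Triangle bound: M_tri(r) = Σ_k |c_k| r^k
  = |-3|·2^0 + |2|·2^1 + |4|·2^2
  = 3 + 4 + 16 = 23.
This bounds M(r) := max_{|z|=r} |p(z)| from above; equality holds iff all terms c_k z^k can be made to align in phase at a single z on |z|=r.
Part (b). At z = 2 (real, on the circle |z| = r):
  p(2) = (-3)·2^0 + (2)·2^1 + (4)·2^2 = 17.
  |p(2)| = 17.
Check: |p(2)| = 17 ≤ 23 = M_tri(2). ✓ Equality does not hold at z = 2 (the coefficients have mixed signs, so the terms do not all align in phase there).

M_tri(2) = 23; |p(2)| = 17; equality at z=2: no.


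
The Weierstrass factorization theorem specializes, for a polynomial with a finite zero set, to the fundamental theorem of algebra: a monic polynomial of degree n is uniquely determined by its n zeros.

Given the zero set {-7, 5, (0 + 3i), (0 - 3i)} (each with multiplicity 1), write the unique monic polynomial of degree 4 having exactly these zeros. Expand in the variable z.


The polynomial is p(z) = ∏_{α ∈ S} (z − α), where S = {-7, 5, (0 + 3i), (0 - 3i)}.
Expanding the product yields: p(z) = z^4 + 2·z^3 -26·z^2 + 18·z -315.
Note conjugate pairs combine to real quadratics: (z − (0+3i))(z − (0−3i)) = z² + 9.
The resulting polynomial has degree 4 and real coefficients as required.

p(z) = z^4 + 2·z^3 -26·z^2 + 18·z -315.


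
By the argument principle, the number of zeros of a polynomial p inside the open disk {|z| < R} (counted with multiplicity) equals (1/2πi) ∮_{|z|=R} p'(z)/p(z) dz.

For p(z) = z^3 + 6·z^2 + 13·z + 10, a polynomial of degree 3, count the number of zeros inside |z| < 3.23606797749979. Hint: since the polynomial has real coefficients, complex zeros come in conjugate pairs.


The zeros of p are: -2, (-2 + 1i), (-2 - 1i).
Their magnitudes are: 2, 2.236, 2.236.
Zeros with |z| < R = 3.23606797749979: -2, (-2 + 1i), (-2 - 1i).
Count = 3.
By the argument principle, (1/2πi) ∮_{|z|=R} p'(z)/p(z) dz equals exactly this count.

Number of zeros inside |z| < 3.23606797749979: 3.


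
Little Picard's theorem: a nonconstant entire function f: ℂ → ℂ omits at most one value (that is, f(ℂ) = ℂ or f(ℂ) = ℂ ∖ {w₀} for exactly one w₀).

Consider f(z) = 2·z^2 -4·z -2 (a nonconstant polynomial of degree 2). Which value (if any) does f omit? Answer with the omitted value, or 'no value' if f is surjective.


Little Picard bounds the complement of f(ℂ) to at most one point.
For every w ∈ ℂ, the equation p(z) − w = 0 is a nonconstant polynomial in z and hence has at least one root by the fundamental theorem of algebra. So p is surjective onto ℂ, omitting no value.

Omitted value: no value.


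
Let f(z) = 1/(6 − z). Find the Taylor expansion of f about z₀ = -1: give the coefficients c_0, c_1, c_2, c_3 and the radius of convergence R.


Let w = z − z₀, so z = z₀ + w.
Then 6 − z = 6 − (z₀ + w) = (6 − z₀) − w = 7 − w.
f(z) = 1/(7 − w) = (1/(7)) · 1/(1 − w/(7)) = Σ_{n≥0} w^n / (7)^(n+1).
So c_n = 1/(7)^(n+1):
  c_0 = 1/(7)^1 = 1/7.
  c_1 = 1/(7)^2 = 1/49.
  c_2 = 1/(7)^3 = 1/343.
  c_3 = 1/(7)^4 = 1/2401.
The series is valid for |w/d| < 1, i.e. |z − z₀| < |d|.
Radius of convergence: R = |6 − z₀| = |7| = 7 (distance from z₀ to the singularity z = 6).

c_0 = 1/7, c_1 = 1/49, c_2 = 1/343, c_3 = 1/2401; R = 7.


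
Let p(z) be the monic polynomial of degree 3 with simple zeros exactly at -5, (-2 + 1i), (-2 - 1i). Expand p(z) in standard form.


The polynomial is p(z) = ∏_{α ∈ S} (z − α), where S = {-5, (-2 + 1i), (-2 - 1i)}.
Expanding the product yields: p(z) = z^3 + 9·z^2 + 25·z + 25.
Note conjugate pairs combine to real quadratics: (z − (-2+1i))(z − (-2−1i)) = z² + 4z + 5.
The resulting polynomial has degree 3 and real coefficients as required.

p(z) = z^3 + 9·z^2 + 25·z + 25.


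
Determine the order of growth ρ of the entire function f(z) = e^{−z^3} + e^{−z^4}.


Each summand is entire of order 3 and 4 respectively (as in the single-exponential case). The order of a sum is at most the max of the orders, so ρ ≤ 4. For the lower bound: on |z|=r choose arg z so that -1z^4 is real positive; then |e^{-1z^4}| = e^{1r^4} while |e^{-1z^3}| ≤ e^{1r^3} = o(e^{1r^4}). So |f| ≥ e^{1r^4}(1 − o(1)) and ρ ≥ 4. Hence ρ = max(3, 4) = 4.
Therefore ρ = 4.

Order ρ = 4.


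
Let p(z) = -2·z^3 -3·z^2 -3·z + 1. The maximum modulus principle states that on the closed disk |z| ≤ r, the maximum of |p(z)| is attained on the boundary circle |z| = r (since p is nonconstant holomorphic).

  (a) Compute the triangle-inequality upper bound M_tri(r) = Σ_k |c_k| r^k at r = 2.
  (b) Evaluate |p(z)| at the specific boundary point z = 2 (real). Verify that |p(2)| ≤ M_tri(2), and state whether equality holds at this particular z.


Coefficients: c_0 = 1, c_1 = -3, c_2 = -3, c_3 = -2. Radius r = 2.
Part (a). Triangle bound: M_tri(r) = Σ_k |c_k| r^k
  = |1|·2^0 + |-3|·2^1 + |-3|·2^2 + |-2|·2^3
  = 1 + 6 + 12 + 16 = 35.
This bounds M(r) := max_{|z|=r} |p(z)| from above; equality holds iff all terms c_k z^k can be made to align in phase at a single z on |z|=r.
Part (b). At z = 2 (real, on the circle |z| = r):
  p(2) = (1)·2^0 + (-3)·2^1 + (-3)·2^2 + (-2)·2^3 = -33.
  |p(2)| = 33.
Check: |p(2)| = 33 ≤ 35 = M_tri(2). ✓ Equality does not hold at z = 2 (the coefficients have mixed signs, so the terms do not all align in phase there).

M_tri(2) = 35; |p(2)| = 33; equality at z=2: no.


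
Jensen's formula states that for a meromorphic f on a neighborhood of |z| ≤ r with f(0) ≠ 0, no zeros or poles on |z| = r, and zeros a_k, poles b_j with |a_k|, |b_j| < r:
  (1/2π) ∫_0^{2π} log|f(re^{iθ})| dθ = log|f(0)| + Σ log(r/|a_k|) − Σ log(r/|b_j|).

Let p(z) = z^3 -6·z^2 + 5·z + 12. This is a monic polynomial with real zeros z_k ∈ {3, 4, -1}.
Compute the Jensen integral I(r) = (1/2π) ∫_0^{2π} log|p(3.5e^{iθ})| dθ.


Zeros: -1, 3, 4; r = 3.5.
Inside |z| < r: -1, 3. Outside (|z| ≥ r): 4.
p(0) = 12, so log|p(0)| = log(12) = 2.4849.
Apply Jensen: I(r) = log|p(0)| + Σ_k log(r/|z_k|), summed over zeros inside |z| < r.
  log(r/|z_k|) for z_k = 3: log(3.5/3) = 0.1542
  log(r/|z_k|) for z_k = -1: log(3.5/1) = 1.2528
  Outside zeros (4) contribute nothing to the Jensen sum.
Sum over inside zeros: 1.4069.
I(r) = log|p(0)| + (inside sum) = 2.4849 + 1.4069 = 3.8918.
Note: since some zeros are outside |z| ≤ r, the simplified n·log(r) form does NOT apply — only the inside zeros contribute.

I(r) ≈ 3.8918.


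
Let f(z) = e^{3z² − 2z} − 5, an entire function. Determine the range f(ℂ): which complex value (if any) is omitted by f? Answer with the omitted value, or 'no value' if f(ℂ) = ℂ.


Little Picard bounds the complement of f(ℂ) to at most one point.
The exponent g(z) = 3z² − 2z is a nonconstant polynomial, hence surjective onto ℂ. So e^{g(z)} takes every value in {e^w : w ∈ ℂ} = ℂ ∖ {0}. Adding -5 shifts the range to ℂ ∖ {-5}. f omits exactly -5.

Omitted value: -5.


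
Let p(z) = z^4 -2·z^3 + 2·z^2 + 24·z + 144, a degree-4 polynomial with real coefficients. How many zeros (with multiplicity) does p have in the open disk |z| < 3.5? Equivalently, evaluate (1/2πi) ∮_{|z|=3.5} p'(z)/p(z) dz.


The zeros of p are: (-2 + 2i), (-2 - 2i), (3 + 3i), (3 - 3i).
Their magnitudes are: 2.828, 2.828, 4.243, 4.243.
Zeros with |z| < R = 3.5: (-2 + 2i), (-2 - 2i).
Count = 2.
By the argument principle, (1/2πi) ∮_{|z|=R} p'(z)/p(z) dz equals exactly this count.

Number of zeros inside |z| < 3.5: 2.


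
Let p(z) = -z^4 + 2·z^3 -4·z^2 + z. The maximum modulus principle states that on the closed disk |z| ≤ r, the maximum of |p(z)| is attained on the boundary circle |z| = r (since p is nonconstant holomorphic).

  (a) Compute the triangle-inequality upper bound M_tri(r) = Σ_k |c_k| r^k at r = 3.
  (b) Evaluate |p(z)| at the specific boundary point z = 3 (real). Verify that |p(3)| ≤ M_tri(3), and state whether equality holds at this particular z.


Coefficients: c_0 = 0, c_1 = 1, c_2 = -4, c_3 = 2, c_4 = -1. Radius r = 3.
Part (a). Triangle bound: M_tri(r) = Σ_k |c_k| r^k
  = |0|·3^0 + |1|·3^1 + |-4|·3^2 + |2|·3^3 + |-1|·3^4
  = 0 + 3 + 36 + 54 + 81 = 174.
This bounds M(r) := max_{|z|=r} |p(z)| from above; equality holds iff all terms c_k z^k can be made to align in phase at a single z on |z|=r.
Part (b). At z = 3 (real, on the circle |z| = r):
  p(3) = (0)·3^0 + (1)·3^1 + (-4)·3^2 + (2)·3^3 + (-1)·3^4 = -60.
  |p(3)| = 60.
Check: |p(3)| = 60 ≤ 174 = M_tri(3). ✓ Equality does not hold at z = 3 (the coefficients have mixed signs, so the terms do not all align in phase there).

M_tri(3) = 174; |p(3)| = 60; equality at z=3: no.


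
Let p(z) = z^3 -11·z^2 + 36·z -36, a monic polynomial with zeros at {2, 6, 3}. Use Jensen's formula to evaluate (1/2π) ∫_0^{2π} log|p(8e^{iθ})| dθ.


Zeros: 2, 3, 6; r = 8.
Inside |z| < r: 2, 3, 6. Outside (|z| ≥ r): ∅.
p(0) = -36, so log|p(0)| = log(36) = 3.5835.
Apply Jensen: I(r) = log|p(0)| + Σ_k log(r/|z_k|), summed over zeros inside |z| < r.
  log(r/|z_k|) for z_k = 2: log(8/2) = 1.3863
  log(r/|z_k|) for z_k = 6: log(8/6) = 0.2877
  log(r/|z_k|) for z_k = 3: log(8/3) = 0.9808
Sum over inside zeros: 2.6548.
I(r) = log|p(0)| + (inside sum) = 3.5835 + 2.6548 = 6.2383.
Closed form (all zeros inside, monic): I(r) = n·log(r) = 3·log(8) = 6.2383. ✓

I(r) ≈ 6.2383.


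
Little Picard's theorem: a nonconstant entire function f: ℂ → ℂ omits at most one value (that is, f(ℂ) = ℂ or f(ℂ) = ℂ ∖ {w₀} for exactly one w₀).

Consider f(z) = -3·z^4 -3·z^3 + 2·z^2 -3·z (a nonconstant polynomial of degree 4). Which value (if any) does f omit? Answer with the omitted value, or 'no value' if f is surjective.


Little Picard bounds the complement of f(ℂ) to at most one point.
For every w ∈ ℂ, the equation p(z) − w = 0 is a nonconstant polynomial in z and hence has at least one root by the fundamental theorem of algebra. So p is surjective onto ℂ, omitting no value.

Omitted value: no value.


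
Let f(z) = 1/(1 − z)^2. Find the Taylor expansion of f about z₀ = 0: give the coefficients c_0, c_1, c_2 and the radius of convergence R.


Let w = z − z₀, so z = z₀ + w.
Then 1 − z = 1 − (z₀ + w) = (1 − z₀) − w = 1 − w.
f(z) = 1/(1 − w)^2 = (1/(1)^2) · (1 − w/(1))^{−2}.
By the binomial series (1−u)^{−2} = Σ_{n≥0} C(n+1, 1) u^n for |u|<1, with u = w/(1):
  c_n = C(n+1, 1) / (1)^(n+2).
  c_0 = 1/(1)^2 = 1.
  c_1 = 2/(1)^3 = 2.
  c_2 = 3/(1)^4 = 3.
The series is valid for |w/d| < 1, i.e. |z − z₀| < |d|.
Radius of convergence: R = |1 − z₀| = |1| = 1 (distance from z₀ to the singularity z = 1).

c_0 = 1, c_1 = 2, c_2 = 3; R = 1.


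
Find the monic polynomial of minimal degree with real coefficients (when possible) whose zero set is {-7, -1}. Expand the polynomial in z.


The polynomial is p(z) = ∏_{α ∈ S} (z − α), where S = {-7, -1}.
Expanding the product yields: p(z) = z^2 + 8·z + 7.
The resulting polynomial has degree 2 and real coefficients as required.

p(z) = z^2 + 8·z + 7.


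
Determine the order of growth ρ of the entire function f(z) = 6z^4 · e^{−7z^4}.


M(r) = max_{|z|=r} |6|·|z|^4·|e^{−7z^4}| = 6·r^4 · e^{7r^4} (the factors attain their maxima compatibly on |z|=r). Then log M(r) = log 6 + 4·log r + 7r^4, dominated by the last term, so log log M(r) ~ 4·log r. The polynomial factor 6z^4 contributes only a log r term and does not affect the order. ρ = 4.
Therefore ρ = 4.

Order ρ = 4.


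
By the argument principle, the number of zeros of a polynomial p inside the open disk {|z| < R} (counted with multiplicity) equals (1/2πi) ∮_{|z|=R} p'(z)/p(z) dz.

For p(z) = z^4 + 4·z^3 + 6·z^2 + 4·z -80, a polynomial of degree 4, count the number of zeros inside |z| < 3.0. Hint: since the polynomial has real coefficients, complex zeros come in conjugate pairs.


The zeros of p are: -4, (-1 + 3i), (-1 - 3i), 2.
Their magnitudes are: 4, 3.162, 3.162, 2.
Zeros with |z| < R = 3.0: 2.
Count = 1.
By the argument principle, (1/2πi) ∮_{|z|=R} p'(z)/p(z) dz equals exactly this count.

Number of zeros inside |z| < 3.0: 1.


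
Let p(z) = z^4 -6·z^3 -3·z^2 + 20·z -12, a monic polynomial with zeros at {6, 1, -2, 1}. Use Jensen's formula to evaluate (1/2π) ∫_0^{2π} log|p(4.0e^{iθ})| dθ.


Zeros: -2, 1, 1, 6; r = 4.0.
Inside |z| < r: -2, 1, 1. Outside (|z| ≥ r): 6.
p(0) = -12, so log|p(0)| = log(12) = 2.4849.
Apply Jensen: I(r) = log|p(0)| + Σ_k log(r/|z_k|), summed over zeros inside |z| < r.
  log(r/|z_k|) for z_k = 1: log(4.0/1) = 1.3863
  log(r/|z_k|) for z_k = -2: log(4.0/2) = 0.6931
  log(r/|z_k|) for z_k = 1: log(4.0/1) = 1.3863
  Outside zeros (6) contribute nothing to the Jensen sum.
Sum over inside zeros: 3.4657.
I(r) = log|p(0)| + (inside sum) = 2.4849 + 3.4657 = 5.9506.
Note: since some zeros are outside |z| ≤ r, the simplified n·log(r) form does NOT apply — only the inside zeros contribute.

I(r) ≈ 5.9506.


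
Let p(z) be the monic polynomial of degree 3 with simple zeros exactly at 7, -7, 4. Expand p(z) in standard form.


The polynomial is p(z) = ∏_{α ∈ S} (z − α), where S = {7, -7, 4}.
Expanding the product yields: p(z) = z^3 -4·z^2 -49·z + 196.
The resulting polynomial has degree 3 and real coefficients as required.

p(z) = z^3 -4·z^2 -49·z + 196.


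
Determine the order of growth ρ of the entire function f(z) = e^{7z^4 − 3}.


|e^{7z^4 − 3}| = e^{Re(7·z^4) + -3} ≤ e^{7|z|^4 + -3} = e^{7r^4 + -3} on |z| = r, so ρ ≤ 4. Choosing z on |z|=r so that 7·z^4 is real positive (always possible by picking arg z appropriately) gives |f(z)| = e^{7r^4 + -3}, matching the bound. The additive constant -3 does not affect log log M(r) ~ 4·log r. Hence ρ = 4.
Therefore ρ = 4.

Order ρ = 4.


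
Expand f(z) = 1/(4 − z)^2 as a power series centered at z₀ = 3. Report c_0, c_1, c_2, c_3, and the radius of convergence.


Let w = z − z₀, so z = z₀ + w.
Then 4 − z = 4 − (z₀ + w) = (4 − z₀) − w = 1 − w.
f(z) = 1/(1 − w)^2 = (1/(1)^2) · (1 − w/(1))^{−2}.
By the binomial series (1−u)^{−2} = Σ_{n≥0} C(n+1, 1) u^n for |u|<1, with u = w/(1):
  c_n = C(n+1, 1) / (1)^(n+2).
  c_0 = 1/(1)^2 = 1.
  c_1 = 2/(1)^3 = 2.
  c_2 = 3/(1)^4 = 3.
  c_3 = 4/(1)^5 = 4.
The series is valid for |w/d| < 1, i.e. |z − z₀| < |d|.
Radius of convergence: R = |4 − z₀| = |1| = 1 (distance from z₀ to the singularity z = 4).

c_0 = 1, c_1 = 2, c_2 = 3, c_3 = 4; R = 1.


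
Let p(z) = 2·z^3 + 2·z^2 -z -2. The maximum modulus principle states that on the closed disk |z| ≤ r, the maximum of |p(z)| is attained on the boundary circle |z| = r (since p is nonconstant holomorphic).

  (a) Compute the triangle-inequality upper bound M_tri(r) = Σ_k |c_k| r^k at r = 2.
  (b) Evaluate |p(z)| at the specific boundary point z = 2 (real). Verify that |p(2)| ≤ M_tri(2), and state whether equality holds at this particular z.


Coefficients: c_0 = -2, c_1 = -1, c_2 = 2, c_3 = 2. Radius r = 2.
Part (a). Triangle bound: M_tri(r) = Σ_k |c_k| r^k
  = |-2|·2^0 + |-1|·2^1 + |2|·2^2 + |2|·2^3
  = 2 + 2 + 8 + 16 = 28.
This bounds M(r) := max_{|z|=r} |p(z)| from above; equality holds iff all terms c_k z^k can be made to align in phase at a single z on |z|=r.
Part (b). At z = 2 (real, on the circle |z| = r):
  p(2) = (-2)·2^0 + (-1)·2^1 + (2)·2^2 + (2)·2^3 = 20.
  |p(2)| = 20.
Check: |p(2)| = 20 ≤ 28 = M_tri(2). ✓ Equality does not hold at z = 2 (the coefficients have mixed signs, so the terms do not all align in phase there).

M_tri(2) = 28; |p(2)| = 20; equality at z=2: no.


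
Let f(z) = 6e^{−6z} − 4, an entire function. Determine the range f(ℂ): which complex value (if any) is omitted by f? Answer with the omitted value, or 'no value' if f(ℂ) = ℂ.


Little Picard bounds the complement of f(ℂ) to at most one point.
e^{−6z} is never zero on ℂ, so 6·e^{−6z} takes every value in ℂ ∖ {0}. Adding -4 shifts the range to ℂ ∖ {-4}. Thus f omits exactly the value -4.

Omitted value: -4.


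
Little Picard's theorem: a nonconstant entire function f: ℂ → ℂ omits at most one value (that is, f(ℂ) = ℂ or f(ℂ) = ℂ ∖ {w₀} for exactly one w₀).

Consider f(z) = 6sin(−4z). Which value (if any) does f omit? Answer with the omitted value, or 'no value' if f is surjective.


Little Picard bounds the complement of f(ℂ) to at most one point.
sin is entire and surjective onto ℂ: for every w ∈ ℂ, sin(ζ) = w has a solution ζ ∈ ℂ (e.g., via the complex inverse arcsin). With ζ = −4z this gives z = ζ/(-4). Then 6·sin(−4z) takes every value in 6·ℂ = ℂ, and adding 0 is a bijection of ℂ. So f is surjective and omits no value. (Note: only on the real line is sin bounded by [−1, 1].)

Omitted value: no value.


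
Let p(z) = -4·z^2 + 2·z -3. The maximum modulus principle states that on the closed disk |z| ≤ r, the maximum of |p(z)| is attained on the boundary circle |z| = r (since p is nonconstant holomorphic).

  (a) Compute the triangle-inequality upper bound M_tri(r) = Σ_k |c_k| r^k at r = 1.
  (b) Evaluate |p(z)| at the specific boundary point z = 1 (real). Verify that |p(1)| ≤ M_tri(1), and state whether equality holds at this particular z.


Coefficients: c_0 = -3, c_1 = 2, c_2 = -4. Radius r = 1.
Part (a). Triangle bound: M_tri(r) = Σ_k |c_k| r^k
  = |-3|·1^0 + |2|·1^1 + |-4|·1^2
  = 3 + 2 + 4 = 9.
This bounds M(r) := max_{|z|=r} |p(z)| from above; equality holds iff all terms c_k z^k can be made to align in phase at a single z on |z|=r.
Part (b). At z = 1 (real, on the circle |z| = r):
  p(1) = (-3)·1^0 + (2)·1^1 + (-4)·1^2 = -5.
  |p(1)| = 5.
Check: |p(1)| = 5 ≤ 9 = M_tri(1). ✓ Equality does not hold at z = 1 (the coefficients have mixed signs, so the terms do not all align in phase there).

M_tri(1) = 9; |p(1)| = 5; equality at z=1: no.


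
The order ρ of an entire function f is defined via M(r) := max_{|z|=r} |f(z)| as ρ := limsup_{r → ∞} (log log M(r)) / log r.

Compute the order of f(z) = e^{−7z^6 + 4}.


|e^{−7z^6 + 4}| = e^{Re(-7·z^6) + 4} ≤ e^{7|z|^6 + 4} = e^{7r^6 + 4} on |z| = r, so ρ ≤ 6. Choosing z on |z|=r so that -7·z^6 is real positive (always possible by picking arg z appropriately) gives |f(z)| = e^{7r^6 + 4}, matching the bound. The additive constant 4 does not affect log log M(r) ~ 6·log r. Hence ρ = 6.
Therefore ρ = 6.

Order ρ = 6.


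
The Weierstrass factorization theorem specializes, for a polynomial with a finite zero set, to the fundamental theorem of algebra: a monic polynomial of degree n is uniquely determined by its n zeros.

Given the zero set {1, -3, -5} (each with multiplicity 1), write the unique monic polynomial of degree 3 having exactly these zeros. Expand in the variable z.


The polynomial is p(z) = ∏_{α ∈ S} (z − α), where S = {1, -3, -5}.
Expanding the product yields: p(z) = z^3 + 7·z^2 + 7·z -15.
The resulting polynomial has degree 3 and real coefficients as required.

p(z) = z^3 + 7·z^2 + 7·z -15.


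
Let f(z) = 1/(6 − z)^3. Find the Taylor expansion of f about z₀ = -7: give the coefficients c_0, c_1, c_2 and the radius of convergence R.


Let w = z − z₀, so z = z₀ + w.
Then 6 − z = 6 − (z₀ + w) = (6 − z₀) − w = 13 − w.
f(z) = 1/(13 − w)^3 = (1/(13)^3) · (1 − w/(13))^{−3}.
By the binomial series (1−u)^{−3} = Σ_{n≥0} C(n+2, 2) u^n for |u|<1, with u = w/(13):
  c_n = C(n+2, 2) / (13)^(n+3).
  c_0 = 1/(13)^3 = 1/2197.
  c_1 = 3/(13)^4 = 3/28561.
  c_2 = 6/(13)^5 = 6/371293.
The series is valid for |w/d| < 1, i.e. |z − z₀| < |d|.
Radius of convergence: R = |6 − z₀| = |13| = 13 (distance from z₀ to the singularity z = 6).

c_0 = 1/2197, c_1 = 3/28561, c_2 = 6/371293; R = 13.


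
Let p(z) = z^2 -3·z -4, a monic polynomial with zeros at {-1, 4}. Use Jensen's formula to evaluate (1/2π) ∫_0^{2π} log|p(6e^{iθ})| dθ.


Zeros: -1, 4; r = 6.
Inside |z| < r: -1, 4. Outside (|z| ≥ r): ∅.
p(0) = -4, so log|p(0)| = log(4) = 1.3863.
Apply Jensen: I(r) = log|p(0)| + Σ_k log(r/|z_k|), summed over zeros inside |z| < r.
  log(r/|z_k|) for z_k = -1: log(6/1) = 1.7918
  log(r/|z_k|) for z_k = 4: log(6/4) = 0.4055
Sum over inside zeros: 2.1972.
I(r) = log|p(0)| + (inside sum) = 1.3863 + 2.1972 = 3.5835.
Closed form (all zeros inside, monic): I(r) = n·log(r) = 2·log(6) = 3.5835. ✓

I(r) ≈ 3.5835.


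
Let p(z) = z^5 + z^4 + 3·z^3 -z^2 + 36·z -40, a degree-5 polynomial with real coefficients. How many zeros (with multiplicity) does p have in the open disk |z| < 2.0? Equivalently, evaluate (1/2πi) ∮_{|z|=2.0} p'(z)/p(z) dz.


The zeros of p are: (1 + 2i), (1 - 2i), 1, (-2 + 2i), (-2 - 2i).
Their magnitudes are: 2.236, 2.236, 1, 2.828, 2.828.
Zeros with |z| < R = 2.0: 1.
Count = 1.
By the argument principle, (1/2πi) ∮_{|z|=R} p'(z)/p(z) dz equals exactly this count.

Number of zeros inside |z| < 2.0: 1.


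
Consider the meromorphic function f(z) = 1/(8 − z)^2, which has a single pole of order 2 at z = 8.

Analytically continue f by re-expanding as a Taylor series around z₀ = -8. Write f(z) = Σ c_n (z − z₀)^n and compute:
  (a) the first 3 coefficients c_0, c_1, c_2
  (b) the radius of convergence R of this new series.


Let w = z − z₀, so z = z₀ + w.
Then 8 − z = 8 − (z₀ + w) = (8 − z₀) − w = 16 − w.
f(z) = 1/(16 − w)^2 = (1/(16)^2) · (1 − w/(16))^{−2}.
By the binomial series (1−u)^{−2} = Σ_{n≥0} C(n+1, 1) u^n for |u|<1, with u = w/(16):
  c_n = C(n+1, 1) / (16)^(n+2).
  c_0 = 1/(16)^2 = 1/256.
  c_1 = 2/(16)^3 = 1/2048.
  c_2 = 3/(16)^4 = 3/65536.
The series is valid for |w/d| < 1, i.e. |z − z₀| < |d|.
Radius of convergence: R = |8 − z₀| = |16| = 16 (distance from z₀ to the singularity z = 8).

c_0 = 1/256, c_1 = 1/2048, c_2 = 3/65536; R = 16.


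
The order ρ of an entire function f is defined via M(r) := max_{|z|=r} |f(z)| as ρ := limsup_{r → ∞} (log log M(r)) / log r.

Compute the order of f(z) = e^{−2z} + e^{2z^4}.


Each summand is entire of order 1 and 4 respectively (as in the single-exponential case). The order of a sum is at most the max of the orders, so ρ ≤ 4. For the lower bound: on |z|=r choose arg z so that 2z^4 is real positive; then |e^{2z^4}| = e^{2r^4} while |e^{-2z}| ≤ e^{2r^1} = o(e^{2r^4}). So |f| ≥ e^{2r^4}(1 − o(1)) and ρ ≥ 4. Hence ρ = max(1, 4) = 4.
Therefore ρ = 4.

Order ρ = 4.


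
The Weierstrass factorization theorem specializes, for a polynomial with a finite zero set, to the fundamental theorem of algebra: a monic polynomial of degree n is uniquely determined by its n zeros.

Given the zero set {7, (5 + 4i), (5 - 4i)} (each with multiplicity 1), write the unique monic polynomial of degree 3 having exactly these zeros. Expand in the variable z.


The polynomial is p(z) = ∏_{α ∈ S} (z − α), where S = {7, (5 + 4i), (5 - 4i)}.
Expanding the product yields: p(z) = z^3 -17·z^2 + 111·z -287.
Note conjugate pairs combine to real quadratics: (z − (5+4i))(z − (5−4i)) = z² − 10z + 41.
The resulting polynomial has degree 3 and real coefficients as required.

p(z) = z^3 -17·z^2 + 111·z -287.


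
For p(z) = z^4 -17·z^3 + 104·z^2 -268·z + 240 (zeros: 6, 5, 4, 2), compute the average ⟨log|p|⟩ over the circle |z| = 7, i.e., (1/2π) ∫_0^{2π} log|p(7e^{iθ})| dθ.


Zeros: 2, 4, 5, 6; r = 7.
Inside |z| < r: 2, 4, 5, 6. Outside (|z| ≥ r): ∅.
p(0) = 240, so log|p(0)| = log(240) = 5.4806.
Apply Jensen: I(r) = log|p(0)| + Σ_k log(r/|z_k|), summed over zeros inside |z| < r.
  log(r/|z_k|) for z_k = 6: log(7/6) = 0.1542
  log(r/|z_k|) for z_k = 5: log(7/5) = 0.3365
  log(r/|z_k|) for z_k = 4: log(7/4) = 0.5596
  log(r/|z_k|) for z_k = 2: log(7/2) = 1.2528
Sum over inside zeros: 2.3030.
I(r) = log|p(0)| + (inside sum) = 5.4806 + 2.3030 = 7.7836.
Closed form (all zeros inside, monic): I(r) = n·log(r) = 4·log(7) = 7.7836. ✓

I(r) ≈ 7.7836.


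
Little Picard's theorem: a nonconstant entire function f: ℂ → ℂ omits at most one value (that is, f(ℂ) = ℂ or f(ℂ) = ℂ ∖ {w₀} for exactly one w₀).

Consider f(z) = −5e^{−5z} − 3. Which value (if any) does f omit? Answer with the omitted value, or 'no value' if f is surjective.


Little Picard bounds the complement of f(ℂ) to at most one point.
e^{−5z} is never zero on ℂ, so -5·e^{−5z} takes every value in ℂ ∖ {0}. Adding -3 shifts the range to ℂ ∖ {-3}. Thus f omits exactly the value -3.

Omitted value: -3.


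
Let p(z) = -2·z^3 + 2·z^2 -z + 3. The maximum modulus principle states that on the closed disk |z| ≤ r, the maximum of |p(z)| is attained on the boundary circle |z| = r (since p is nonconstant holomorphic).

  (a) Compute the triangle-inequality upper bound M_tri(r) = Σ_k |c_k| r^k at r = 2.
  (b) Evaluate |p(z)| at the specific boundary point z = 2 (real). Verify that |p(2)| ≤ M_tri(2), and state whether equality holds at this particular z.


Coefficients: c_0 = 3, c_1 = -1, c_2 = 2, c_3 = -2. Radius r = 2.
Part (a). Triangle bound: M_tri(r) = Σ_k |c_k| r^k
  = |3|·2^0 + |-1|·2^1 + |2|·2^2 + |-2|·2^3
  = 3 + 2 + 8 + 16 = 29.
This bounds M(r) := max_{|z|=r} |p(z)| from above; equality holds iff all terms c_k z^k can be made to align in phase at a single z on |z|=r.
Part (b). At z = 2 (real, on the circle |z| = r):
  p(2) = (3)·2^0 + (-1)·2^1 + (2)·2^2 + (-2)·2^3 = -7.
  |p(2)| = 7.
Check: |p(2)| = 7 ≤ 29 = M_tri(2). ✓ Equality does not hold at z = 2 (the coefficients have mixed signs, so the terms do not all align in phase there).

M_tri(2) = 29; |p(2)| = 7; equality at z=2: no.


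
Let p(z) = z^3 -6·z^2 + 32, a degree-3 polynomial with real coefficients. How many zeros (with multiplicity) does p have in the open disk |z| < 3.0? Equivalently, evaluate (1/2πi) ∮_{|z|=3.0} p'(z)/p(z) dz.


The zeros of p are: 4, 4, -2.
Their magnitudes are: 4, 4, 2.
Zeros with |z| < R = 3.0: -2.
Count = 1.
By the argument principle, (1/2πi) ∮_{|z|=R} p'(z)/p(z) dz equals exactly this count.

Number of zeros inside |z| < 3.0: 1.


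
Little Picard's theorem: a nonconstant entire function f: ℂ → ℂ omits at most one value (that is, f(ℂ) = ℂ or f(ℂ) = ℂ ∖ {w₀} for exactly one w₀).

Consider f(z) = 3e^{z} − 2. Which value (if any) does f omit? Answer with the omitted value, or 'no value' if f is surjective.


Little Picard bounds the complement of f(ℂ) to at most one point.
e^{z} is never zero on ℂ, so 3·e^{z} takes every value in ℂ ∖ {0}. Adding -2 shifts the range to ℂ ∖ {-2}. Thus f omits exactly the value -2.

Omitted value: -2.


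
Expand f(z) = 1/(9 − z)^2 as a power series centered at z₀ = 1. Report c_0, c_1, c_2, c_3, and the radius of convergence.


Let w = z − z₀, so z = z₀ + w.
Then 9 − z = 9 − (z₀ + w) = (9 − z₀) − w = 8 − w.
f(z) = 1/(8 − w)^2 = (1/(8)^2) · (1 − w/(8))^{−2}.
By the binomial series (1−u)^{−2} = Σ_{n≥0} C(n+1, 1) u^n for |u|<1, with u = w/(8):
  c_n = C(n+1, 1) / (8)^(n+2).
  c_0 = 1/(8)^2 = 1/64.
  c_1 = 2/(8)^3 = 1/256.
  c_2 = 3/(8)^4 = 3/4096.
  c_3 = 4/(8)^5 = 1/8192.
The series is valid for |w/d| < 1, i.e. |z − z₀| < |d|.
Radius of convergence: R = |9 − z₀| = |8| = 8 (distance from z₀ to the singularity z = 9).

c_0 = 1/64, c_1 = 1/256, c_2 = 3/4096, c_3 = 1/8192; R = 8.


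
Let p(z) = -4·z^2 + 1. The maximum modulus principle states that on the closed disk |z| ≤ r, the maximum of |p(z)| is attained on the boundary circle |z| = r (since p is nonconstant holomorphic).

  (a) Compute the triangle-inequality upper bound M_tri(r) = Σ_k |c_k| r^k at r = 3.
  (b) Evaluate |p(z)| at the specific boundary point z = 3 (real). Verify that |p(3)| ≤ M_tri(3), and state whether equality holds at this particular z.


Coefficients: c_0 = 1, c_1 = 0, c_2 = -4. Radius r = 3.
Part (a). Triangle bound: M_tri(r) = Σ_k |c_k| r^k
  = |1|·3^0 + |0|·3^1 + |-4|·3^2
  = 1 + 0 + 36 = 37.
This bounds M(r) := max_{|z|=r} |p(z)| from above; equality holds iff all terms c_k z^k can be made to align in phase at a single z on |z|=r.
Part (b). At z = 3 (real, on the circle |z| = r):
  p(3) = (1)·3^0 + (0)·3^1 + (-4)·3^2 = -35.
  |p(3)| = 35.
Check: |p(3)| = 35 ≤ 37 = M_tri(3). ✓ Equality does not hold at z = 3 (the coefficients have mixed signs, so the terms do not all align in phase there).

M_tri(3) = 37; |p(3)| = 35; equality at z=3: no.


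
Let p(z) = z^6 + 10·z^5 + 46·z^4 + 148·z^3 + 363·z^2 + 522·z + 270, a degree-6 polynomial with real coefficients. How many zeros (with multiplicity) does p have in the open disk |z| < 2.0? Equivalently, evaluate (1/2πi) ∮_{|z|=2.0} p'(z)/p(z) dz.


The zeros of p are: (-3 + 1i), (-3 - 1i), (0 + 3i), (0 - 3i), -1, -3.
Their magnitudes are: 3.162, 3.162, 3, 3, 1, 3.
Zeros with |z| < R = 2.0: -1.
Count = 1.
By the argument principle, (1/2πi) ∮_{|z|=R} p'(z)/p(z) dz equals exactly this count.

Number of zeros inside |z| < 2.0: 1.


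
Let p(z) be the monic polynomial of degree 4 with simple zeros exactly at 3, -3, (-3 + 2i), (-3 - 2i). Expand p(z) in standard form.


The polynomial is p(z) = ∏_{α ∈ S} (z − α), where S = {3, -3, (-3 + 2i), (-3 - 2i)}.
Expanding the product yields: p(z) = z^4 + 6·z^3 + 4·z^2 -54·z -117.
Note conjugate pairs combine to real quadratics: (z − (-3+2i))(z − (-3−2i)) = z² + 6z + 13.
The resulting polynomial has degree 4 and real coefficients as required.

p(z) = z^4 + 6·z^3 + 4·z^2 -54·z -117.


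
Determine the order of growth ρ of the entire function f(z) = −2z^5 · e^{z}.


M(r) = max_{|z|=r} |-2|·|z|^5·|e^{z}| = 2·r^5 · e^{1r^1} (the factors attain their maxima compatibly on |z|=r). Then log M(r) = log 2 + 5·log r + 1r^1, dominated by the last term, so log log M(r) ~ 1·log r. The polynomial factor -2z^5 contributes only a log r term and does not affect the order. ρ = 1.
Therefore ρ = 1.

Order ρ = 1.


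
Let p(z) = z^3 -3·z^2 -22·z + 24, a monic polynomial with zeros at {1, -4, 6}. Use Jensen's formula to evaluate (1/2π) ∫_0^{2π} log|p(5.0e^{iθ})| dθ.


Zeros: -4, 1, 6; r = 5.0.
Inside |z| < r: -4, 1. Outside (|z| ≥ r): 6.
p(0) = 24, so log|p(0)| = log(24) = 3.1781.
Apply Jensen: I(r) = log|p(0)| + Σ_k log(r/|z_k|), summed over zeros inside |z| < r.
  log(r/|z_k|) for z_k = 1: log(5.0/1) = 1.6094
  log(r/|z_k|) for z_k = -4: log(5.0/4) = 0.2231
  Outside zeros (6) contribute nothing to the Jensen sum.
Sum over inside zeros: 1.8326.
I(r) = log|p(0)| + (inside sum) = 3.1781 + 1.8326 = 5.0106.
Note: since some zeros are outside |z| ≤ r, the simplified n·log(r) form does NOT apply — only the inside zeros contribute.

I(r) ≈ 5.0106.


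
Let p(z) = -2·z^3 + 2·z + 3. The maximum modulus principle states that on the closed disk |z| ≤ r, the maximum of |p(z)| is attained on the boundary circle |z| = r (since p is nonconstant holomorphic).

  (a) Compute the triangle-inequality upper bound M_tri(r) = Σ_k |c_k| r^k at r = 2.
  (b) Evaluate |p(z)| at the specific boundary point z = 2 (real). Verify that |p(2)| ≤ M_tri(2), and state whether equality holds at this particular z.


Coefficients: c_0 = 3, c_1 = 2, c_2 = 0, c_3 = -2. Radius r = 2.
Part (a). Triangle bound: M_tri(r) = Σ_k |c_k| r^k
  = |3|·2^0 + |2|·2^1 + |0|·2^2 + |-2|·2^3
  = 3 + 4 + 0 + 16 = 23.
This bounds M(r) := max_{|z|=r} |p(z)| from above; equality holds iff all terms c_k z^k can be made to align in phase at a single z on |z|=r.
Part (b). At z = 2 (real, on the circle |z| = r):
  p(2) = (3)·2^0 + (2)·2^1 + (0)·2^2 + (-2)·2^3 = -9.
  |p(2)| = 9.
Check: |p(2)| = 9 ≤ 23 = M_tri(2). ✓ Equality does not hold at z = 2 (the coefficients have mixed signs, so the terms do not all align in phase there).

M_tri(2) = 23; |p(2)| = 9; equality at z=2: no.


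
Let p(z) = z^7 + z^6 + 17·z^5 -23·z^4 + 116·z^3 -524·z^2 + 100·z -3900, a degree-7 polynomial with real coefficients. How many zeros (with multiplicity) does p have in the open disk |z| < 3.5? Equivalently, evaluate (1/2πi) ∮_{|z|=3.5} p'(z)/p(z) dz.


The zeros of p are: (1 + 3i), (1 - 3i), (-2 + 3i), (-2 - 3i), (-1 + 3i), (-1 - 3i), 3.
Their magnitudes are: 3.162, 3.162, 3.606, 3.606, 3.162, 3.162, 3.
Zeros with |z| < R = 3.5: (1 + 3i), (1 - 3i), (-1 + 3i), (-1 - 3i), 3.
Count = 5.
By the argument principle, (1/2πi) ∮_{|z|=R} p'(z)/p(z) dz equals exactly this count.

Number of zeros inside |z| < 3.5: 5.


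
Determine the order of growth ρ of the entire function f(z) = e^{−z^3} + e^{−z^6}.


Each summand is entire of order 3 and 6 respectively (as in the single-exponential case). The order of a sum is at most the max of the orders, so ρ ≤ 6. For the lower bound: on |z|=r choose arg z so that -1z^6 is real positive; then |e^{-1z^6}| = e^{1r^6} while |e^{-1z^3}| ≤ e^{1r^3} = o(e^{1r^6}). So |f| ≥ e^{1r^6}(1 − o(1)) and ρ ≥ 6. Hence ρ = max(3, 6) = 6.
Therefore ρ = 6.

Order ρ = 6.


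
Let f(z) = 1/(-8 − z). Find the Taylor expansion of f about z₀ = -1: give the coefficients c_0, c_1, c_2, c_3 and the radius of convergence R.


Let w = z − z₀, so z = z₀ + w.
Then -8 − z = -8 − (z₀ + w) = (-8 − z₀) − w = -7 − w.
f(z) = 1/(-7 − w) = (1/(-7)) · 1/(1 − w/(-7)) = Σ_{n≥0} w^n / (-7)^(n+1).
So c_n = 1/(-7)^(n+1):
  c_0 = 1/(-7)^1 = -1/7.
  c_1 = 1/(-7)^2 = 1/49.
  c_2 = 1/(-7)^3 = -1/343.
  c_3 = 1/(-7)^4 = 1/2401.
The series is valid for |w/d| < 1, i.e. |z − z₀| < |d|.
Radius of convergence: R = |-8 − z₀| = |-7| = 7 (distance from z₀ to the singularity z = -8).

c_0 = -1/7, c_1 = 1/49, c_2 = -1/343, c_3 = 1/2401; R = 7.


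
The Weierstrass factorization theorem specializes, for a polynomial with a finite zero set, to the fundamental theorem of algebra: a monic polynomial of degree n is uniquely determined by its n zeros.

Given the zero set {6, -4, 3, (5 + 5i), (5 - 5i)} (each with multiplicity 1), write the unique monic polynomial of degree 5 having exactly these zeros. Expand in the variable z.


The polynomial is p(z) = ∏_{α ∈ S} (z − α), where S = {6, -4, 3, (5 + 5i), (5 - 5i)}.
Expanding the product yields: p(z) = z^5 -15·z^4 + 82·z^3 + 2·z^2 -1620·z + 3600.
Note conjugate pairs combine to real quadratics: (z − (5+5i))(z − (5−5i)) = z² − 10z + 50.
The resulting polynomial has degree 5 and real coefficients as required.

p(z) = z^5 -15·z^4 + 82·z^3 + 2·z^2 -1620·z + 3600.


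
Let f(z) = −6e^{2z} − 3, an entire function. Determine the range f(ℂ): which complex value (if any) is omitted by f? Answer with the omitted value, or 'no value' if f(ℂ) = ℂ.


Little Picard bounds the complement of f(ℂ) to at most one point.
e^{2z} is never zero on ℂ, so -6·e^{2z} takes every value in ℂ ∖ {0}. Adding -3 shifts the range to ℂ ∖ {-3}. Thus f omits exactly the value -3.

Omitted value: -3.
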